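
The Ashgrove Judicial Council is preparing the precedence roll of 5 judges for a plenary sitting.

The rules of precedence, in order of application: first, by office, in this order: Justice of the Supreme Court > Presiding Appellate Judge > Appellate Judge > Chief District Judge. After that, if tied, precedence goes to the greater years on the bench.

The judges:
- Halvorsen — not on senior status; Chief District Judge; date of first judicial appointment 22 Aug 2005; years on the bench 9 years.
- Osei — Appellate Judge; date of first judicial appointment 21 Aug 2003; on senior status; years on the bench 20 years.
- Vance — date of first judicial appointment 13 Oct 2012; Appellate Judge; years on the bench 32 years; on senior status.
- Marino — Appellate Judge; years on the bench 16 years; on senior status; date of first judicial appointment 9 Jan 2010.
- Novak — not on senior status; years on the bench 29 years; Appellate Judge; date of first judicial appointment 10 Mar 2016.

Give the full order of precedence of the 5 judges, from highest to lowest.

By office: Vance, Novak, Osei and Marino (Appellate Judge); then Halvorsen (Chief District Judge).
Among Vance, Novak, Osei and Marino, by years on the bench (higher first): Vance (32 years) before Novak (29 years) before Osei (20 years) before Marino (16 years).
Full order: Vance, Novak, Osei, Marino, Halvorsen.

Vance, Novak, Osei, Marino, Halvorsen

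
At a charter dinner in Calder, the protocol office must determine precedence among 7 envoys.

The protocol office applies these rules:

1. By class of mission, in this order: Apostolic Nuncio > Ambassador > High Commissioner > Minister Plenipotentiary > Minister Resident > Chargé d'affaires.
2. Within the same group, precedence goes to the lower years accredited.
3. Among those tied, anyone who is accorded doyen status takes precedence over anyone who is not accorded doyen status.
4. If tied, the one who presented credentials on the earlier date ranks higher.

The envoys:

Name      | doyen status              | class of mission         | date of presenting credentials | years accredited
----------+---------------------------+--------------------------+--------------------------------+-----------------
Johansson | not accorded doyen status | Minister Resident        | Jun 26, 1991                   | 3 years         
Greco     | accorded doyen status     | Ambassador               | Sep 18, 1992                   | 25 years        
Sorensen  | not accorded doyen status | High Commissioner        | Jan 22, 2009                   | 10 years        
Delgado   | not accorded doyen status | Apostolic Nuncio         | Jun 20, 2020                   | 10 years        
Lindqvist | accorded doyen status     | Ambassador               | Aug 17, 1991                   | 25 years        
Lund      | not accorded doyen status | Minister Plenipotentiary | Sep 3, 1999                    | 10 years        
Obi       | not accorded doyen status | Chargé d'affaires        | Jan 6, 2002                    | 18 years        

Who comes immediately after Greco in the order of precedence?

By class of mission: Delgado (Apostolic Nuncio); then Lindqvist and Greco (Ambassador); then Sorensen (High Commissioner); then Lund (Minister Plenipotentiary); then Johansson (Minister Resident); then Obi (Chargé d'affaires).
Lindqvist and Greco both have years accredited 25 years, so the next rule applies.
Lindqvist and Greco are each accorded doyen status, so the next rule applies.
Among Lindqvist and Greco, by date of presenting credentials (earlier first): Lindqvist (Aug 17, 1991) before Greco (Sep 18, 1992).
Order: Delgado, Lindqvist, Greco, Sorensen, Lund, Johansson, Obi.

Sorensen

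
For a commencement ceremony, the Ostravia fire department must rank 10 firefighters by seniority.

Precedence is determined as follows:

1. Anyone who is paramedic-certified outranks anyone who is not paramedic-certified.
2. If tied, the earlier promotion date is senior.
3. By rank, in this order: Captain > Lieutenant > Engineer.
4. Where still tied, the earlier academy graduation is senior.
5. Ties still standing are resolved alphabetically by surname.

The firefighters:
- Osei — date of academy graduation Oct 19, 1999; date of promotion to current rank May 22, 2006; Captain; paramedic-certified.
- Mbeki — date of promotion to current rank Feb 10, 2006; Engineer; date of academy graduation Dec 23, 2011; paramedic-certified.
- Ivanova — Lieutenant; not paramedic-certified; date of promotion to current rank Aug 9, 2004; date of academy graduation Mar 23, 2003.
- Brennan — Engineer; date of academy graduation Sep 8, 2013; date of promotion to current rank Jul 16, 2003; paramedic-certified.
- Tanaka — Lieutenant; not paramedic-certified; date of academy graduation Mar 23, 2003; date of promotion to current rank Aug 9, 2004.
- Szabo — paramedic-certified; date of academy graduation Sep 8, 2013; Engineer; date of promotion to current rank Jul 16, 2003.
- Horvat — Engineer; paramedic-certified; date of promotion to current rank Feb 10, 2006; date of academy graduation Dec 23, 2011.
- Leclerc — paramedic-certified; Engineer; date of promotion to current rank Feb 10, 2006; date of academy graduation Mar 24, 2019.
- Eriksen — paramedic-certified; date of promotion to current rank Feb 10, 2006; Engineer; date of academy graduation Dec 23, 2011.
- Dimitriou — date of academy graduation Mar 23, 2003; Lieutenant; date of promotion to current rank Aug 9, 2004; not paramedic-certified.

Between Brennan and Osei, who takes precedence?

By the first rule: Brennan, Szabo, Eriksen, Horvat, Mbeki, Leclerc and Osei (each paramedic-certified); then Dimitriou, Ivanova and Tanaka (each not paramedic-certified).
Among Brennan, Szabo, Eriksen, Horvat, Mbeki, Leclerc and Osei, by date of promotion to current rank (earlier first): Brennan and Szabo (Jul 16, 2003) before Eriksen, Horvat, Mbeki and Leclerc (Feb 10, 2006) before Osei (May 22, 2006).
Brennan and Szabo are each Engineer, so the next rule applies.
Brennan and Szabo both have date of academy graduation Sep 8, 2013, so the next rule applies.
Among Brennan and Szabo, alphabetically by surname: Brennan before Szabo.
Eriksen, Horvat, Mbeki and Leclerc are each Engineer, so the next rule applies.
Among Eriksen, Horvat, Mbeki and Leclerc, by date of academy graduation (earlier first): Eriksen, Horvat and Mbeki (Dec 23, 2011) before Leclerc (Mar 24, 2019).
Among Eriksen, Horvat and Mbeki, alphabetically by surname: Eriksen before Horvat before Mbeki.
Dimitriou, Ivanova and Tanaka all have date of promotion to current rank Aug 9, 2004, so the next rule applies.
Dimitriou, Ivanova and Tanaka are each Lieutenant, so the next rule applies.
Dimitriou, Ivanova and Tanaka all have date of academy graduation Mar 23, 2003, so the next rule applies.
Among Dimitriou, Ivanova and Tanaka, alphabetically by surname: Dimitriou before Ivanova before Tanaka.
So Brennan takes precedence.

Brennan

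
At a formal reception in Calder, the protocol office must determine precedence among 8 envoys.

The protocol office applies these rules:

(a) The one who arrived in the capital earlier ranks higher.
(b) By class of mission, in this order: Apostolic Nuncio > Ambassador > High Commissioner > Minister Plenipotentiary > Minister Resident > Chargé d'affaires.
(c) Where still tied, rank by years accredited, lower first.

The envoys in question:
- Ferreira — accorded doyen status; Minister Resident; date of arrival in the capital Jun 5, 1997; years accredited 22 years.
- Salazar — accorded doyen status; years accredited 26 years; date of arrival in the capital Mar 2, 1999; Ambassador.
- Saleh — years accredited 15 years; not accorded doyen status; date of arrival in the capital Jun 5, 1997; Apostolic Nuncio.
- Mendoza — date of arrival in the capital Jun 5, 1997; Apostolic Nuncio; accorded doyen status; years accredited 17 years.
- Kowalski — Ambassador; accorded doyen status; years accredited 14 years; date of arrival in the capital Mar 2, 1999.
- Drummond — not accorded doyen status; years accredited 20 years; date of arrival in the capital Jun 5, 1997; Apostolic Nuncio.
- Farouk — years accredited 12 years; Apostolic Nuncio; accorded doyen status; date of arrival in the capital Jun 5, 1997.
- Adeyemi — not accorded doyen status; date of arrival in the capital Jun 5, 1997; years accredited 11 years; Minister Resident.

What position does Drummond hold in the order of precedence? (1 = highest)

By date of arrival in the capital (earlier first): Farouk, Saleh, Mendoza, Drummond, Adeyemi and Ferreira (each Jun 5, 1997); then Kowalski and Salazar (both Mar 2, 1999).
Among Farouk, Saleh, Mendoza, Drummond, Adeyemi and Ferreira, by class of mission: Farouk, Saleh, Mendoza and Drummond (Apostolic Nuncio) before Adeyemi and Ferreira (Minister Resident).
Among Farouk, Saleh, Mendoza and Drummond, by years accredited (lower first): Farouk (12 years) before Saleh (15 years) before Mendoza (17 years) before Drummond (20 years).
Among Adeyemi and Ferreira, by years accredited (lower first): Adeyemi (11 years) before Ferreira (22 years).
Kowalski and Salazar are each Ambassador, so the next rule applies.
Among Kowalski and Salazar, by years accredited (lower first): Kowalski (14 years) before Salazar (26 years).
Order: Farouk, Saleh, Mendoza, Drummond, Adeyemi, Ferreira, Kowalski, Salazar. So position 4.

4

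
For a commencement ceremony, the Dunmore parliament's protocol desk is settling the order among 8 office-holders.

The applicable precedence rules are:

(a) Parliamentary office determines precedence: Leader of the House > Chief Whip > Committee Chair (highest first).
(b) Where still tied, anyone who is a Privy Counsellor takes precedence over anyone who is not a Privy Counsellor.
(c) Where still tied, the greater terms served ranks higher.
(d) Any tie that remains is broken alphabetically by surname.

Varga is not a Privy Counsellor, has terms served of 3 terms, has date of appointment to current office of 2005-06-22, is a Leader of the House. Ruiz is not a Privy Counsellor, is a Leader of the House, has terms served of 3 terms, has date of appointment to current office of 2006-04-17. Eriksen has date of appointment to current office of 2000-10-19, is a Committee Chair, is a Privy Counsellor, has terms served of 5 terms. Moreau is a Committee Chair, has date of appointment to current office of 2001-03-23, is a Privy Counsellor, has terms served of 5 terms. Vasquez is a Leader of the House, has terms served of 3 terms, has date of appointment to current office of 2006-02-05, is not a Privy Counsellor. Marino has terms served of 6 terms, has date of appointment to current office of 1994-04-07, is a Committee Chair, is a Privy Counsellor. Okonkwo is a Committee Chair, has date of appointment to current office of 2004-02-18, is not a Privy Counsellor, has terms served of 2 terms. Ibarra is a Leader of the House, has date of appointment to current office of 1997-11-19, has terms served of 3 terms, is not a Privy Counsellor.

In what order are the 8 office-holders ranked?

By parliamentary office: Ibarra, Ruiz, Varga and Vasquez (Leader of the House); then Marino, Eriksen, Moreau and Okonkwo (Committee Chair).
Ibarra, Ruiz, Varga and Vasquez are each not a Privy Counsellor, so the next rule applies.
Ibarra, Ruiz, Varga and Vasquez all have terms served 3 terms, so the next rule applies.
Among Ibarra, Ruiz, Varga and Vasquez, alphabetically by surname: Ibarra before Ruiz before Varga before Vasquez.
Among Marino, Eriksen, Moreau and Okonkwo, a Privy Counsellor before not a Privy Counsellor: Marino, Eriksen and Moreau (a Privy Counsellor) before Okonkwo (not a Privy Counsellor).
Among Marino, Eriksen and Moreau, by terms served (higher first): Marino (6 terms) before Eriksen and Moreau (5 terms).
Among Eriksen and Moreau, alphabetically by surname: Eriksen before Moreau.
Full order: Ibarra, Ruiz, Varga, Vasquez, Marino, Eriksen, Moreau, Okonkwo.

Ibarra, Ruiz, Varga, Vasquez, Marino, Eriksen, Moreau, Okonkwo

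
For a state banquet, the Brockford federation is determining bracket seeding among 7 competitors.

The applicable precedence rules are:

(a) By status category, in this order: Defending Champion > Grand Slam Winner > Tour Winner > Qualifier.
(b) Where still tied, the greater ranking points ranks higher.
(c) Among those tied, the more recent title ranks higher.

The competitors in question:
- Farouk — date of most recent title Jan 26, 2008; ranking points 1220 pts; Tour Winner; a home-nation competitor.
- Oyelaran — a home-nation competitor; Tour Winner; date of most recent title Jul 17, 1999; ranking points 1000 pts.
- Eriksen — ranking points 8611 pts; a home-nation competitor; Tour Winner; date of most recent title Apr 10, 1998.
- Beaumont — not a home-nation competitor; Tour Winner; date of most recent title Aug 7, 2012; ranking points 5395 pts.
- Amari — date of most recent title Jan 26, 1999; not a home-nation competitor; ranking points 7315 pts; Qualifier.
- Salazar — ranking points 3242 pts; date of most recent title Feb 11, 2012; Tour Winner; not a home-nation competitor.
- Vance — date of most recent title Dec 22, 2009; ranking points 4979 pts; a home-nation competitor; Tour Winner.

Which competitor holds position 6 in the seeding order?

By status category: Eriksen, Beaumont, Vance, Salazar, Farouk and Oyelaran (Tour Winner); then Amari (Qualifier).
Among Eriksen, Beaumont, Vance, Salazar, Farouk and Oyelaran, by ranking points (higher first): Eriksen (8611 pts) before Beaumont (5395 pts) before Vance (4979 pts) before Salazar (3242 pts) before Farouk (1220 pts) before Oyelaran (1000 pts).
Order: Eriksen, Beaumont, Vance, Salazar, Farouk, Oyelaran, Amari.

Oyelaran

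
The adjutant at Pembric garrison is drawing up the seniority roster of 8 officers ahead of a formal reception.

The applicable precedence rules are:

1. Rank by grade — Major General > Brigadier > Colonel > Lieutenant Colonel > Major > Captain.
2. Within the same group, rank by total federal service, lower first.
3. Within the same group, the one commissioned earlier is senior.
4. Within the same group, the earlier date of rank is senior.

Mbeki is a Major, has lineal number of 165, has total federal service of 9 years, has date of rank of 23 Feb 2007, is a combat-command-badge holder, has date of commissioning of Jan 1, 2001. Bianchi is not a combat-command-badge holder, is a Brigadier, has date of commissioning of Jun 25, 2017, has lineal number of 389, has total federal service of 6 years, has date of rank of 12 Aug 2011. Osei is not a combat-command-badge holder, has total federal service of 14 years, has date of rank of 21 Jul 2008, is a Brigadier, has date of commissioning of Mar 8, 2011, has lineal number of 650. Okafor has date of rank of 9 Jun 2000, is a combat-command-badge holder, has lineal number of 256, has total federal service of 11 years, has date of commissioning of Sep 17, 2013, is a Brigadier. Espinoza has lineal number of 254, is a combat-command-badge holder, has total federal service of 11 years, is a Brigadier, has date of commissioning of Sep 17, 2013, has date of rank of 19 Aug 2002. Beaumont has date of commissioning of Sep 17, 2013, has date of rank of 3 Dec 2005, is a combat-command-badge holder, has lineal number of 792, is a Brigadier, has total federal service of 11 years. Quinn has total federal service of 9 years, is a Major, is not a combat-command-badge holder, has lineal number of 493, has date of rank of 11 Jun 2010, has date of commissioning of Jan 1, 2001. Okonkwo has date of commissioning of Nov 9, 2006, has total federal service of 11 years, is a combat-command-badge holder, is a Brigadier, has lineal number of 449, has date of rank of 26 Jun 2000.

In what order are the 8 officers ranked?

Bianchi, Okonkwo, Okafor, Espinoza, Beaumont, Osei, Mbeki, Quinn

By grade: Bianchi, Okonkwo, Okafor, Espinoza, Beaumont and Osei (Brigadier); then Mbeki and Quinn (Major).
Among Bianchi, Okonkwo, Okafor, Espinoza, Beaumont and Osei, by total federal service (lower first): Bianchi (6 years) before Okonkwo, Okafor, Espinoza and Beaumont (11 years) before Osei (14 years).
Among Okonkwo, Okafor, Espinoza and Beaumont, by date of commissioning (earlier first): Okonkwo (Nov 9, 2006) before Okafor, Espinoza and Beaumont (Sep 17, 2013).
Among Okafor, Espinoza and Beaumont, by date of rank (earlier first): Okafor (9 Jun 2000) before Espinoza (19 Aug 2002) before Beaumont (3 Dec 2005).
Mbeki and Quinn both have total federal service 9 years, so the next rule applies.
Mbeki and Quinn both have date of commissioning Jan 1, 2001, so the next rule applies.
Among Mbeki and Quinn, by date of rank (earlier first): Mbeki (23 Feb 2007) before Quinn (11 Jun 2010).
Full order: Bianchi, Okonkwo, Okafor, Espinoza, Beaumont, Osei, Mbeki, Quinn.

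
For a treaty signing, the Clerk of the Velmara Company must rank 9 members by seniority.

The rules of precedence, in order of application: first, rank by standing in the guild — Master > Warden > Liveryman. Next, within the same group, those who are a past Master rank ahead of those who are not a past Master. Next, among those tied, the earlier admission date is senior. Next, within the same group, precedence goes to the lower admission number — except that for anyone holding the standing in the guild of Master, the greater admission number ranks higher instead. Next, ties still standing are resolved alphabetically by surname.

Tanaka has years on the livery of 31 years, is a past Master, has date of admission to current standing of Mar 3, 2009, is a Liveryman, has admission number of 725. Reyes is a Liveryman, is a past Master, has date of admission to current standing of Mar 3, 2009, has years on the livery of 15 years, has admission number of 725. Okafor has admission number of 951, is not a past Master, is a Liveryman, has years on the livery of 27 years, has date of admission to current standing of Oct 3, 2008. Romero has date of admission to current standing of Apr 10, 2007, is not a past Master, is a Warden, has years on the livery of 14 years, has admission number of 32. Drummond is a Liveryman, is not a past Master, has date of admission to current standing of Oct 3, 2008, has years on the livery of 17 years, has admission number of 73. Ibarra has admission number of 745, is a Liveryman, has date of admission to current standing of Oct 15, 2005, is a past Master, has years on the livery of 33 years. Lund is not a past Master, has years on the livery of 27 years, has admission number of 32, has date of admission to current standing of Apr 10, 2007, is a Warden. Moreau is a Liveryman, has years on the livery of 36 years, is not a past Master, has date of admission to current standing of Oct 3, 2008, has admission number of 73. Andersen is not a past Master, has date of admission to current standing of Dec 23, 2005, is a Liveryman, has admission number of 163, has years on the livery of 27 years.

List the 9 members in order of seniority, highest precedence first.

Lund, Romero, Ibarra, Reyes, Tanaka, Andersen, Drummond, Moreau, Okafor

By standing in the guild: Lund and Romero (Warden); then Ibarra, Reyes, Tanaka, Andersen, Drummond, Moreau and Okafor (Liveryman).
Lund and Romero are each not a past Master, so the next rule applies.
Lund and Romero both have date of admission to current standing Apr 10, 2007, so the next rule applies.
Lund and Romero both have admission number 32, so the next rule applies.
Among Lund and Romero, alphabetically by surname: Lund before Romero.
Among Ibarra, Reyes, Tanaka, Andersen, Drummond, Moreau and Okafor, a past Master before not a past Master: Ibarra, Reyes and Tanaka (a past Master) before Andersen, Drummond, Moreau and Okafor (not a past Master).
Among Ibarra, Reyes and Tanaka, by date of admission to current standing (earlier first): Ibarra (Oct 15, 2005) before Reyes and Tanaka (Mar 3, 2009).
Reyes and Tanaka both have admission number 725, so the next rule applies.
Among Reyes and Tanaka, alphabetically by surname: Reyes before Tanaka.
Among Andersen, Drummond, Moreau and Okafor, by date of admission to current standing (earlier first): Andersen (Dec 23, 2005) before Drummond, Moreau and Okafor (Oct 3, 2008).
Among Drummond, Moreau and Okafor, by admission number (lower first): Drummond and Moreau (73) before Okafor (951).
Among Drummond and Moreau, alphabetically by surname: Drummond before Moreau.
Full order: Lund, Romero, Ibarra, Reyes, Tanaka, Andersen, Drummond, Moreau, Okafor.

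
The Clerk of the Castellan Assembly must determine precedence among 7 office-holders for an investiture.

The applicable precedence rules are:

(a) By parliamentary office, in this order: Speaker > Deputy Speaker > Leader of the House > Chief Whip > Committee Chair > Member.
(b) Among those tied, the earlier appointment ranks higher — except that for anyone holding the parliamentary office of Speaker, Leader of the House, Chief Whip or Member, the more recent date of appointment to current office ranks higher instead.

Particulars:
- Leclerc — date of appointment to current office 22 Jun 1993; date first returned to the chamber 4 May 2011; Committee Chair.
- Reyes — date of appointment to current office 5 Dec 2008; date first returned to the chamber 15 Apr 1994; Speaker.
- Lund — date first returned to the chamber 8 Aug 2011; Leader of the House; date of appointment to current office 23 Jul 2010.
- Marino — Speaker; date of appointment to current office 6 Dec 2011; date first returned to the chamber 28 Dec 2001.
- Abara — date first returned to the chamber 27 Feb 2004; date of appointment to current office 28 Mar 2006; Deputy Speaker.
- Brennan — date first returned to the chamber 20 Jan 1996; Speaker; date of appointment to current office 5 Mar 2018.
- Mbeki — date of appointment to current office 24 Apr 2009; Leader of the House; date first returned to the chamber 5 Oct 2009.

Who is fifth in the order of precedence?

By parliamentary office: Brennan, Marino and Reyes (Speaker); then Abara (Deputy Speaker); then Lund and Mbeki (Leader of the House); then Leclerc (Committee Chair).
Among Brennan, Marino and Reyes, by date of appointment to current office (later first) (reversed rule for this group): Brennan (5 Mar 2018) before Marino (6 Dec 2011) before Reyes (5 Dec 2008).
Among Lund and Mbeki, by date of appointment to current office (later first) (reversed rule for this group): Lund (23 Jul 2010) before Mbeki (24 Apr 2009).
Order: Brennan, Marino, Reyes, Abara, Lund, Mbeki, Leclerc.

Lund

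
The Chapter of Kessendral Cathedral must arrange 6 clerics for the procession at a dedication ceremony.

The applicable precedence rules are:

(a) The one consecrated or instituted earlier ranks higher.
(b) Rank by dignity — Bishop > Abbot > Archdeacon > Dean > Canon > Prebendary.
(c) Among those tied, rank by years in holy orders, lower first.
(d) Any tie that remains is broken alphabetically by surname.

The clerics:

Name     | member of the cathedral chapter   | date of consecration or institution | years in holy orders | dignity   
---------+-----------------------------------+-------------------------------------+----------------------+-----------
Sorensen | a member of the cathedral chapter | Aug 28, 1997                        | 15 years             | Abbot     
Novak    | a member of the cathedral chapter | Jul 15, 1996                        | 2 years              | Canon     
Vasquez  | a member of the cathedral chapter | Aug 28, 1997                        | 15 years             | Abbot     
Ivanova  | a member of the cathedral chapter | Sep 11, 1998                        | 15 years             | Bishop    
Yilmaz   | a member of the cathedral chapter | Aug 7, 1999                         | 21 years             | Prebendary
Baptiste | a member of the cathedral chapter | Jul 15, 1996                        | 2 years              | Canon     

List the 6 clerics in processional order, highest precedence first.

Baptiste, Novak, Sorensen, Vasquez, Ivanova, Yilmaz

By date of consecration or institution (earlier first): Baptiste and Novak (both Jul 15, 1996); then Sorensen and Vasquez (both Aug 28, 1997); then Ivanova (Sep 11, 1998); then Yilmaz (Aug 7, 1999).
Baptiste and Novak are each Canon, so the next rule applies.
Baptiste and Novak both have years in holy orders 2 years, so the next rule applies.
Among Baptiste and Novak, alphabetically by surname: Baptiste before Novak.
Sorensen and Vasquez are each Abbot, so the next rule applies.
Sorensen and Vasquez both have years in holy orders 15 years, so the next rule applies.
Among Sorensen and Vasquez, alphabetically by surname: Sorensen before Vasquez.
Full order: Baptiste, Novak, Sorensen, Vasquez, Ivanova, Yilmaz.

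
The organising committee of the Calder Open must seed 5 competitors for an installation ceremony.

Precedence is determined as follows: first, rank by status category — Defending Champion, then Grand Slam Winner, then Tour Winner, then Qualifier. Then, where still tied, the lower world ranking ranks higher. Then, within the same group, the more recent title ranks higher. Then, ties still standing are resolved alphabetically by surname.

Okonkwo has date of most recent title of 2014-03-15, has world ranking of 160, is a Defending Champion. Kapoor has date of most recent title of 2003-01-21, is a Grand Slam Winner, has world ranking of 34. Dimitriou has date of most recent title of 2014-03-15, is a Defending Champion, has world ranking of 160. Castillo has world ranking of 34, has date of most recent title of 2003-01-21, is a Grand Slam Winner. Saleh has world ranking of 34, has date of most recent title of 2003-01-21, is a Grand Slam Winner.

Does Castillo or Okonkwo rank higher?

By status category: Dimitriou and Okonkwo (Defending Champion); then Castillo, Kapoor and Saleh (Grand Slam Winner).
Dimitriou and Okonkwo both have world ranking 160, so the next rule applies.
Dimitriou and Okonkwo both have date of most recent title 2014-03-15, so the next rule applies.
Among Dimitriou and Okonkwo, alphabetically by surname: Dimitriou before Okonkwo.
Castillo, Kapoor and Saleh all have world ranking 34, so the next rule applies.
Castillo, Kapoor and Saleh all have date of most recent title 2003-01-21, so the next rule applies.
Among Castillo, Kapoor and Saleh, alphabetically by surname: Castillo before Kapoor before Saleh.
So Okonkwo takes precedence.

Okonkwo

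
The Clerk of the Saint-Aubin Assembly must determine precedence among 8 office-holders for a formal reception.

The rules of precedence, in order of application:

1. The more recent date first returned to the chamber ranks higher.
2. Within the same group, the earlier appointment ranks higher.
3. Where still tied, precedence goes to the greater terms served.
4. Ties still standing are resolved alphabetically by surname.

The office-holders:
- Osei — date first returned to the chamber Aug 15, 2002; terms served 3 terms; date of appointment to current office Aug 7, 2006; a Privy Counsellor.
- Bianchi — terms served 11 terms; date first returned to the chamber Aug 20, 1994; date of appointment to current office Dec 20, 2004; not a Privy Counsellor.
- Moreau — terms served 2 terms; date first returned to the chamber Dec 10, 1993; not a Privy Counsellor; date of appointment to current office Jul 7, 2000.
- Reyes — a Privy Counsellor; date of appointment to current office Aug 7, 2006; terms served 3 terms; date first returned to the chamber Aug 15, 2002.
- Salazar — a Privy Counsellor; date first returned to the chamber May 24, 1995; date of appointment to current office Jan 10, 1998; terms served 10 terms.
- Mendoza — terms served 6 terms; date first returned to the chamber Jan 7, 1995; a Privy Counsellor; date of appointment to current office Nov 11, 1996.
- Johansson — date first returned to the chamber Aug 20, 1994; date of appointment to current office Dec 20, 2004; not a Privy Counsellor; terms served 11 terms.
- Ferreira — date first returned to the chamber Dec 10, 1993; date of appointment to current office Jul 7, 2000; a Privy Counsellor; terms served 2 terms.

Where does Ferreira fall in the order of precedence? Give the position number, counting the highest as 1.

By date first returned to the chamber (later first): Osei and Reyes (both Aug 15, 2002); then Salazar (May 24, 1995); then Mendoza (Jan 7, 1995); then Bianchi and Johansson (both Aug 20, 1994); then Ferreira and Moreau (both Dec 10, 1993).
Osei and Reyes both have date of appointment to current office Aug 7, 2006, so the next rule applies.
Osei and Reyes both have terms served 3 terms, so the next rule applies.
Among Osei and Reyes, alphabetically by surname: Osei before Reyes.
Bianchi and Johansson both have date of appointment to current office Dec 20, 2004, so the next rule applies.
Bianchi and Johansson both have terms served 11 terms, so the next rule applies.
Among Bianchi and Johansson, alphabetically by surname: Bianchi before Johansson.
Ferreira and Moreau both have date of appointment to current office Jul 7, 2000, so the next rule applies.
Ferreira and Moreau both have terms served 2 terms, so the next rule applies.
Among Ferreira and Moreau, alphabetically by surname: Ferreira before Moreau.
Order: Osei, Reyes, Salazar, Mendoza, Bianchi, Johansson, Ferreira, Moreau. So position 7.

7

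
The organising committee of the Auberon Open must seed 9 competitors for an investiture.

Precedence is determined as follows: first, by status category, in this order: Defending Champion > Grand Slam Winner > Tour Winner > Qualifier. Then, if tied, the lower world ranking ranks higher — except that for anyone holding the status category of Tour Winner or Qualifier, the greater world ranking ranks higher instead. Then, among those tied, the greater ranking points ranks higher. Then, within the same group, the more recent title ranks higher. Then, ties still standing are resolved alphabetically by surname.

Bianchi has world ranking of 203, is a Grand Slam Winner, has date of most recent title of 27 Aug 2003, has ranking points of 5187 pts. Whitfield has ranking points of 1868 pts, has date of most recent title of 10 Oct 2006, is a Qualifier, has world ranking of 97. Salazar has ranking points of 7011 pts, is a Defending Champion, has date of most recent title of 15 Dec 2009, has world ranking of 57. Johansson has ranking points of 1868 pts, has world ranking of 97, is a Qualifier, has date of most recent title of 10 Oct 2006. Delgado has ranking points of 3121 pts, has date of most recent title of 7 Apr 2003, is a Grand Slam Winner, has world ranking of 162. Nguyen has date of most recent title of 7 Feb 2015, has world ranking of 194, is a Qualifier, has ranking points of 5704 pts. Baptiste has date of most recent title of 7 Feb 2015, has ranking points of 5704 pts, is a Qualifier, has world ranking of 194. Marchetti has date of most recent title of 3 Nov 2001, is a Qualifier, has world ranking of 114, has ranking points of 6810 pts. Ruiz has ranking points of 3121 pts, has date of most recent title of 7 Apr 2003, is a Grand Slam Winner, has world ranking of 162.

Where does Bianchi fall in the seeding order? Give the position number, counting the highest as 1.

4

By status category: Salazar (Defending Champion); then Delgado, Ruiz and Bianchi (Grand Slam Winner); then Baptiste, Nguyen, Marchetti, Johansson and Whitfield (Qualifier).
Among Delgado, Ruiz and Bianchi, by world ranking (lower first): Delgado and Ruiz (162) before Bianchi (203).
Delgado and Ruiz both have ranking points 3121 pts, so the next rule applies.
Delgado and Ruiz both have date of most recent title 7 Apr 2003, so the next rule applies.
Among Delgado and Ruiz, alphabetically by surname: Delgado before Ruiz.
Among Baptiste, Nguyen, Marchetti, Johansson and Whitfield, by world ranking (higher first) (reversed rule for this group): Baptiste and Nguyen (194) before Marchetti (114) before Johansson and Whitfield (97).
Baptiste and Nguyen both have ranking points 5704 pts, so the next rule applies.
Baptiste and Nguyen both have date of most recent title 7 Feb 2015, so the next rule applies.
Among Baptiste and Nguyen, alphabetically by surname: Baptiste before Nguyen.
Johansson and Whitfield both have ranking points 1868 pts, so the next rule applies.
Johansson and Whitfield both have date of most recent title 10 Oct 2006, so the next rule applies.
Among Johansson and Whitfield, alphabetically by surname: Johansson before Whitfield.
Order: Salazar, Delgado, Ruiz, Bianchi, Baptiste, Nguyen, Marchetti, Johansson, Whitfield. So position 4.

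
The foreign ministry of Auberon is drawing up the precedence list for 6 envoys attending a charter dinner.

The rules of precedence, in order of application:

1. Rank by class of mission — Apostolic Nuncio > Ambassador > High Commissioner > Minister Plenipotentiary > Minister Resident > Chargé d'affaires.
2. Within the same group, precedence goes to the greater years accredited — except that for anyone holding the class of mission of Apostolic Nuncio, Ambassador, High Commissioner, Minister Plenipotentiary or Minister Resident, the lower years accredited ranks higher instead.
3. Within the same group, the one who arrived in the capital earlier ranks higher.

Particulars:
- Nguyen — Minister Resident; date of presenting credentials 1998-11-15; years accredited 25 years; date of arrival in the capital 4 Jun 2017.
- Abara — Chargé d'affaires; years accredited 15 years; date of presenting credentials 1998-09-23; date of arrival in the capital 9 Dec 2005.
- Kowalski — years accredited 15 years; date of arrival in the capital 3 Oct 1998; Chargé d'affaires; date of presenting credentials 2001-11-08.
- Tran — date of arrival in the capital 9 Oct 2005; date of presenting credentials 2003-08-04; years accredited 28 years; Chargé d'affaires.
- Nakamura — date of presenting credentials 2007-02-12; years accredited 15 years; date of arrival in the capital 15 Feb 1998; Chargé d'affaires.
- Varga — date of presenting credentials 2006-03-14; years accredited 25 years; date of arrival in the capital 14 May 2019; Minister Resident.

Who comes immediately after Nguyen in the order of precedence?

By class of mission: Nguyen and Varga (Minister Resident); then Tran, Nakamura, Kowalski and Abara (Chargé d'affaires).
Nguyen and Varga both have years accredited 25 years, so the next rule applies.
Among Nguyen and Varga, by date of arrival in the capital (earlier first): Nguyen (4 Jun 2017) before Varga (14 May 2019).
Among Tran, Nakamura, Kowalski and Abara, by years accredited (higher first): Tran (28 years) before Nakamura, Kowalski and Abara (15 years).
Among Nakamura, Kowalski and Abara, by date of arrival in the capital (earlier first): Nakamura (15 Feb 1998) before Kowalski (3 Oct 1998) before Abara (9 Dec 2005).
Order: Nguyen, Varga, Tran, Nakamura, Kowalski, Abara.

Varga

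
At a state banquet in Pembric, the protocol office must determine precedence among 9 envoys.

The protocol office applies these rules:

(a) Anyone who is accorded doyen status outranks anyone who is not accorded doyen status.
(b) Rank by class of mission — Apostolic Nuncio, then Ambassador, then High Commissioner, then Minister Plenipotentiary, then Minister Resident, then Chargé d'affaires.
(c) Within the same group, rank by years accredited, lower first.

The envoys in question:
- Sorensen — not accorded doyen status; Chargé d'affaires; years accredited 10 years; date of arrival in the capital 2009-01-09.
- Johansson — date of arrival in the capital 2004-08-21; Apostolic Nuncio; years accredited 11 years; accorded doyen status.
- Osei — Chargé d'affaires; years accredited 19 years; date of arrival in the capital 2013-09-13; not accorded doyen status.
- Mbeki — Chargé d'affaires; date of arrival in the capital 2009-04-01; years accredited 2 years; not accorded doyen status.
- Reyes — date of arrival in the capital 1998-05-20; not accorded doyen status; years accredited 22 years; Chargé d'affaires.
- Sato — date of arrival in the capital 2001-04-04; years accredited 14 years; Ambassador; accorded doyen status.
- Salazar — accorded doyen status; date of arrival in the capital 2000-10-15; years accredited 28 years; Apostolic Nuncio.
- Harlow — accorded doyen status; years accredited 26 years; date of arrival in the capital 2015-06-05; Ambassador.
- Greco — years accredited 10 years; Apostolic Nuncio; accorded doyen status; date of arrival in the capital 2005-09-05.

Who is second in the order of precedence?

By the first rule: Greco, Johansson, Salazar, Sato and Harlow (each accorded doyen status); then Mbeki, Sorensen, Osei and Reyes (each not accorded doyen status).
Among Greco, Johansson, Salazar, Sato and Harlow, by class of mission: Greco, Johansson and Salazar (Apostolic Nuncio) before Sato and Harlow (Ambassador).
Among Greco, Johansson and Salazar, by years accredited (lower first): Greco (10 years) before Johansson (11 years) before Salazar (28 years).
Among Sato and Harlow, by years accredited (lower first): Sato (14 years) before Harlow (26 years).
Mbeki, Sorensen, Osei and Reyes are each Chargé d'affaires, so the next rule applies.
Among Mbeki, Sorensen, Osei and Reyes, by years accredited (lower first): Mbeki (2 years) before Sorensen (10 years) before Osei (19 years) before Reyes (22 years).
Order: Greco, Johansson, Salazar, Sato, Harlow, Mbeki, Sorensen, Osei, Reyes.

Johansson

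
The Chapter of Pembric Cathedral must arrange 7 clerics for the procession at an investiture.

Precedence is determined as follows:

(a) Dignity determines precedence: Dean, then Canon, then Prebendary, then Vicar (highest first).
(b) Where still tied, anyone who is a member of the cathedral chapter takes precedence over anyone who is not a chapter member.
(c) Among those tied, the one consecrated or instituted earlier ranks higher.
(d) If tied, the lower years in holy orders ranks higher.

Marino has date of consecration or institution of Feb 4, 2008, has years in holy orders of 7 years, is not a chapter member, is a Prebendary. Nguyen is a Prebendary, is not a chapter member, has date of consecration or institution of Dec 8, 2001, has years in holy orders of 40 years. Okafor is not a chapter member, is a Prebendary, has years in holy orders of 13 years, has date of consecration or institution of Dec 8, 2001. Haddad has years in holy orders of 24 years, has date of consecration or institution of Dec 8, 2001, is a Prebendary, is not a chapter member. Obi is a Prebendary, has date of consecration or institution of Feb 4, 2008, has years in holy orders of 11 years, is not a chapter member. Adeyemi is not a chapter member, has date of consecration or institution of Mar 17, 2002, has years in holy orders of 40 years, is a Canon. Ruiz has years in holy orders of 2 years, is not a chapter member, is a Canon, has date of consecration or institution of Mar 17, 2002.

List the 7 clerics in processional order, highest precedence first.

By dignity: Ruiz and Adeyemi (Canon); then Okafor, Haddad, Nguyen, Marino and Obi (Prebendary).
Ruiz and Adeyemi are each not a chapter member, so the next rule applies.
Ruiz and Adeyemi both have date of consecration or institution Mar 17, 2002, so the next rule applies.
Among Ruiz and Adeyemi, by years in holy orders (lower first): Ruiz (2 years) before Adeyemi (40 years).
Okafor, Haddad, Nguyen, Marino and Obi are each not a chapter member, so the next rule applies.
Among Okafor, Haddad, Nguyen, Marino and Obi, by date of consecration or institution (earlier first): Okafor, Haddad and Nguyen (Dec 8, 2001) before Marino and Obi (Feb 4, 2008).
Among Okafor, Haddad and Nguyen, by years in holy orders (lower first): Okafor (13 years) before Haddad (24 years) before Nguyen (40 years).
Among Marino and Obi, by years in holy orders (lower first): Marino (7 years) before Obi (11 years).
Full order: Ruiz, Adeyemi, Okafor, Haddad, Nguyen, Marino, Obi.

Ruiz, Adeyemi, Okafor, Haddad, Nguyen, Marino, Obi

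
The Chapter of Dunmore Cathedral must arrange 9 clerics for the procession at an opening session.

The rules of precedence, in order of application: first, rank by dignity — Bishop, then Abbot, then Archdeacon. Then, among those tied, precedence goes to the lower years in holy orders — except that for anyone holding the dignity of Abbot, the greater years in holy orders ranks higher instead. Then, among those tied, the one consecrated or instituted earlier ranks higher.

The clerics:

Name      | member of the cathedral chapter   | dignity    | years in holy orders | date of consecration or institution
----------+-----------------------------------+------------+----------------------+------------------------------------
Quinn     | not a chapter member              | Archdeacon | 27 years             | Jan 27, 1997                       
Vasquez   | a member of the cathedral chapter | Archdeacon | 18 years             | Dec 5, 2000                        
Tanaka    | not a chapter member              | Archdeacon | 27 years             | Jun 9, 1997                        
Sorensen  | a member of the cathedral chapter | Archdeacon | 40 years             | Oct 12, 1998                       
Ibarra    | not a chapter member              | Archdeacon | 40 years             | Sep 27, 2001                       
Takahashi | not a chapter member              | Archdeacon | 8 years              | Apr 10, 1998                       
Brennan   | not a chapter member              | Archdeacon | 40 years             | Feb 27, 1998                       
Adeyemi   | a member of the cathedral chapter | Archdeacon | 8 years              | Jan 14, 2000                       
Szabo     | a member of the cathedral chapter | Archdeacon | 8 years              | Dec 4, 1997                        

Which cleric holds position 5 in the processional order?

By dignity: Szabo, Takahashi, Adeyemi, Vasquez, Quinn, Tanaka, Brennan, Sorensen and Ibarra (Archdeacon).
Among Szabo, Takahashi, Adeyemi, Vasquez, Quinn, Tanaka, Brennan, Sorensen and Ibarra, by years in holy orders (lower first): Szabo, Takahashi and Adeyemi (8 years) before Vasquez (18 years) before Quinn and Tanaka (27 years) before Brennan, Sorensen and Ibarra (40 years).
Among Szabo, Takahashi and Adeyemi, by date of consecration or institution (earlier first): Szabo (Dec 4, 1997) before Takahashi (Apr 10, 1998) before Adeyemi (Jan 14, 2000).
Among Quinn and Tanaka, by date of consecration or institution (earlier first): Quinn (Jan 27, 1997) before Tanaka (Jun 9, 1997).
Among Brennan, Sorensen and Ibarra, by date of consecration or institution (earlier first): Brennan (Feb 27, 1998) before Sorensen (Oct 12, 1998) before Ibarra (Sep 27, 2001).
Order: Szabo, Takahashi, Adeyemi, Vasquez, Quinn, Tanaka, Brennan, Sorensen, Ibarra.

Quinn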